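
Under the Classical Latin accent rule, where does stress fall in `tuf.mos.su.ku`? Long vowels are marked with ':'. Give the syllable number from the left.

2

Classical Latin: stress the penult if heavy (long vowel or closed), else the antepenult.
Weights: 2 mos H, 3 su L, 4 ku L.
The penult (syllable 3, su) is light, so stress falls on the antepenult (syllable 2, mos).
Stress on syllable 2: tuf.ˈmos.su.ku.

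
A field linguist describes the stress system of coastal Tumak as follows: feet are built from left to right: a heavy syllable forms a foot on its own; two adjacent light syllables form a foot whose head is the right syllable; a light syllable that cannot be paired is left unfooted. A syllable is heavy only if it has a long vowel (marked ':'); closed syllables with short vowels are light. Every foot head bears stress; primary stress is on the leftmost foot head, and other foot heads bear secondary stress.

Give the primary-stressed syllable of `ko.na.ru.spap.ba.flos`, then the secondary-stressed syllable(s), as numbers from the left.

Weights: 1 ko L, 2 na L, 3 ru L, 4 spap L, 5 ba L, 6 flos L.
Parse left to right (heavy = foot alone; LL = one foot; stranded L unfooted): (ko.ˈna) (ru.ˈspap) (ba.ˈflos).
Foot heads: 2, 4, 6.
Primary stress on the leftmost head = syllable 2.
Secondary stress on 4, 6: ko.ˈna.ru.ˌspap.ba.ˌflos.

primary 2, secondary 4, 6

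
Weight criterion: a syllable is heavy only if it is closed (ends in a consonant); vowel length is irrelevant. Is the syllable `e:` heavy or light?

light

`e:`: long vowel, open (no coda). Open (no coda) → light.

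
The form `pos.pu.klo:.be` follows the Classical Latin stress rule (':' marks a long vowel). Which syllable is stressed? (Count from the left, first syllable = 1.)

Classical Latin: stress the penult if heavy (long vowel or closed), else the antepenult.
Weights: 2 pu L, 3 klo: H, 4 be L.
The penult (syllable 3, klo:) is heavy, so it takes stress.
Stress on syllable 3: pos.pu.ˈklo:.be.

3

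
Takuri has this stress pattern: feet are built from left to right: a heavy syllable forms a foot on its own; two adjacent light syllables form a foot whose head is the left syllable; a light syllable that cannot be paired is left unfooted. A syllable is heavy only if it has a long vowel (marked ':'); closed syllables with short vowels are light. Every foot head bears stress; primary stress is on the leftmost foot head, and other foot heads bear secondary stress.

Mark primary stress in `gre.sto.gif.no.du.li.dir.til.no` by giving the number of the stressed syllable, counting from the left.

1

Weights: 1 gre L, 2 sto L, 3 gif L, 4 no L, 5 du L, 6 li L, 7 dir L, 8 til L, 9 no L.
Parse left to right (heavy = foot alone; LL = one foot; stranded L unfooted): (ˈgre.sto) (ˈgif.no) (ˈdu.li) (ˈdir.til) no.
Foot heads: 1, 3, 5, 7.
Primary stress on the leftmost head = syllable 1.
Primary stress: syllable 1 → ˈgre.sto.gif.no.du.li.dir.til.no.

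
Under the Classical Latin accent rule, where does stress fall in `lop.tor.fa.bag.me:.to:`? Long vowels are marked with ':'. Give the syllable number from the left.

Classical Latin: stress the penult if heavy (long vowel or closed), else the antepenult.
Weights: 4 bag H, 5 me: H, 6 to: H.
The penult (syllable 5, me:) is heavy, so it takes stress.
Stress on syllable 5: lop.tor.fa.bag.ˈme:.to:.

5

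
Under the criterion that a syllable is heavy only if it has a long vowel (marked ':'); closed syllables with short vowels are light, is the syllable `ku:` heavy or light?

`ku:`: long vowel, open (no coda). Long vowel → heavy.

heavy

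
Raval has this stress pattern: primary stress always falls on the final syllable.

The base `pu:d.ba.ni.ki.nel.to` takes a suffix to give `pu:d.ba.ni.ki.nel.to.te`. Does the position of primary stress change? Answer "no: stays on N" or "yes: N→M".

yes: 6→7

Base `pu:d.ba.ni.ki.nel.to` (6 syllables):
  The word has 6 syllables; the final syllable is syllable 6 (to).
  → primary stress on syllable 6.
Suffixed `pu:d.ba.ni.ki.nel.to.te` (7 syllables):
  The word has 7 syllables; the final syllable is syllable 7 (te).
  → primary stress on syllable 7.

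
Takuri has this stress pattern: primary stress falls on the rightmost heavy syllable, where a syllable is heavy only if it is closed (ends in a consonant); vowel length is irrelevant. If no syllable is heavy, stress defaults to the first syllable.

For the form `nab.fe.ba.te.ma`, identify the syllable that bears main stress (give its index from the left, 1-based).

1

Weights: 1 nab H, 2 fe L, 3 ba L, 4 te L, 5 ma L.
Heavy syllables in the domain: 1. The rightmost is syllable 1 (nab).
Primary stress: syllable 1 → ˈnab.fe.ba.te.ma.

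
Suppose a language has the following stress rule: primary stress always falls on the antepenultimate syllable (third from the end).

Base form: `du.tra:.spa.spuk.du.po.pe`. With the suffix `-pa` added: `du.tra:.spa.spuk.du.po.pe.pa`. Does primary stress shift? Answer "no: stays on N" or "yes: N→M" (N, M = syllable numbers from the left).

Base `du.tra:.spa.spuk.du.po.pe` (7 syllables):
  The word has 7 syllables; the antepenultimate syllable (third from the end) is syllable 5 (du).
  → primary stress on syllable 5.
Suffixed `du.tra:.spa.spuk.du.po.pe.pa` (8 syllables):
  The word has 8 syllables; the antepenultimate syllable (third from the end) is syllable 6 (po).
  → primary stress on syllable 6.

yes: 5→6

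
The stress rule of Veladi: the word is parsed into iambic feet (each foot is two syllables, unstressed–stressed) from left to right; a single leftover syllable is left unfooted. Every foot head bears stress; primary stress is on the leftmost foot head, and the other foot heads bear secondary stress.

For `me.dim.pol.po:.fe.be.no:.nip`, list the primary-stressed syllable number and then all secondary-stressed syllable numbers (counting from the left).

Parse left to right into iambic (σˈσ) feet: (me.ˈdim) (pol.ˈpo:) (fe.ˈbe) (no:.ˈnip).
Foot heads (stressed positions): 2, 4, 6, 8.
End Rule Leftmost: primary stress on the leftmost head = syllable 2.
Secondary stress on 4, 6, 8: me.ˈdim.pol.ˌpo:.fe.ˌbe.no:.ˌnip.

primary 2, secondary 4, 6, 8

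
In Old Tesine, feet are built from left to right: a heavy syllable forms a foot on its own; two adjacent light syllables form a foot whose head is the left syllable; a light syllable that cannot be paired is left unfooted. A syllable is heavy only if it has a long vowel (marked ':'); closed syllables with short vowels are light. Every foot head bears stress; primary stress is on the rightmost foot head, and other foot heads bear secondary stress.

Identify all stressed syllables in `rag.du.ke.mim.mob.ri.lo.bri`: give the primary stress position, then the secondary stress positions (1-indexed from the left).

primary 7, secondary 1, 3, 5

Weights: 1 rag L, 2 du L, 3 ke L, 4 mim L, 5 mob L, 6 ri L, 7 lo L, 8 bri L.
Parse left to right (heavy = foot alone; LL = one foot; stranded L unfooted): (ˈrag.du) (ˈke.mim) (ˈmob.ri) (ˈlo.bri).
Foot heads: 1, 3, 5, 7.
Primary stress on the rightmost head = syllable 7.
Secondary stress on 1, 3, 5: ˌrag.du.ˌke.mim.ˌmob.ri.ˈlo.bri.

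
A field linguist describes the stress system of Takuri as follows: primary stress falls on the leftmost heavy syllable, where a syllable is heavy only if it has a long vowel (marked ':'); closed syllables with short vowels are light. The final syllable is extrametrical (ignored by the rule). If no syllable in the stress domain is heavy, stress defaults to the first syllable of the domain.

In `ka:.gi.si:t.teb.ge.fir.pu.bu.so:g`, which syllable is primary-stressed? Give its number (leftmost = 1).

The final syllable (9, so:g) is extrametrical; the stress domain is syllables 1–8.
Weights: 1 ka: H, 2 gi L, 3 si:t H, 4 teb L, 5 ge L, 6 fir L, 7 pu L, 8 bu L.
Heavy syllables in the domain: 1, 3. The leftmost is syllable 1 (ka:).
Primary stress: syllable 1 → ˈka:.gi.si:t.teb.ge.fir.pu.bu.so:g.

1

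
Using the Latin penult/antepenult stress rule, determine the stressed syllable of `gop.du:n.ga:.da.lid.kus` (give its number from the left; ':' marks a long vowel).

Classical Latin: stress the penult if heavy (long vowel or closed), else the antepenult.
Weights: 4 da L, 5 lid H, 6 kus H.
The penult (syllable 5, lid) is heavy, so it takes stress.
Stress on syllable 5: gop.du:n.ga:.da.ˈlid.kus.

5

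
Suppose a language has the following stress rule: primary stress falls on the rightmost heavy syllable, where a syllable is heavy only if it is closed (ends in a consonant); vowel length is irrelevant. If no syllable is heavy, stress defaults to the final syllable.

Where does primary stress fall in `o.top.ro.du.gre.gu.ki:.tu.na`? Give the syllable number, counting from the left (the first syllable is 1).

2

Weights: 1 o L, 2 top H, 3 ro L, 4 du L, 5 gre L, 6 gu L, 7 ki: L, 8 tu L, 9 na L.
Heavy syllables in the domain: 2. The rightmost is syllable 2 (top).
Primary stress: syllable 2 → o.ˈtop.ro.du.gre.gu.ki:.tu.na.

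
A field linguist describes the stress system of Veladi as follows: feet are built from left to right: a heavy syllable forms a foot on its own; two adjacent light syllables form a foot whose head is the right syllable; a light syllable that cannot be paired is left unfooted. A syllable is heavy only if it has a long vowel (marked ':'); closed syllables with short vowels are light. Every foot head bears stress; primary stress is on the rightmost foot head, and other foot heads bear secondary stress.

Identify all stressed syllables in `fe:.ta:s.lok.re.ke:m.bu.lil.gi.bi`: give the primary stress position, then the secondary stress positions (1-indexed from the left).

Weights: 1 fe: H, 2 ta:s H, 3 lok L, 4 re L, 5 ke:m H, 6 bu L, 7 lil L, 8 gi L, 9 bi L.
Parse left to right (heavy = foot alone; LL = one foot; stranded L unfooted): (ˈfe:) (ˈta:s) (lok.ˈre) (ˈke:m) (bu.ˈlil) (gi.ˈbi).
Foot heads: 1, 2, 4, 5, 7, 9.
Primary stress on the rightmost head = syllable 9.
Secondary stress on 1, 2, 4, 5, 7: ˌfe:.ˌta:s.lok.ˌre.ˌke:m.bu.ˌlil.gi.ˈbi.

primary 9, secondary 1, 2, 4, 5, 7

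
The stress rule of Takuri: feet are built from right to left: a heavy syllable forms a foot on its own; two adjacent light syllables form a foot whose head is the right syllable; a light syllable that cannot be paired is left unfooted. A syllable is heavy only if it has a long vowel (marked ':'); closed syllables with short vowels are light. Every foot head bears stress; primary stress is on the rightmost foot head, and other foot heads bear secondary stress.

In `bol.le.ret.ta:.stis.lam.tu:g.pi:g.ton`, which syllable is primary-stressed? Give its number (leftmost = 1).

Weights: 1 bol L, 2 le L, 3 ret L, 4 ta: H, 5 stis L, 6 lam L, 7 tu:g H, 8 pi:g H, 9 ton L.
Parse right to left (heavy = foot alone; LL = one foot; stranded L unfooted): bol (le.ˈret) (ˈta:) (stis.ˈlam) (ˈtu:g) (ˈpi:g) ton.
Foot heads: 3, 4, 6, 7, 8.
Primary stress on the rightmost head = syllable 8.
Primary stress: syllable 8 → bol.le.ret.ta:.stis.lam.tu:g.ˈpi:g.ton.

8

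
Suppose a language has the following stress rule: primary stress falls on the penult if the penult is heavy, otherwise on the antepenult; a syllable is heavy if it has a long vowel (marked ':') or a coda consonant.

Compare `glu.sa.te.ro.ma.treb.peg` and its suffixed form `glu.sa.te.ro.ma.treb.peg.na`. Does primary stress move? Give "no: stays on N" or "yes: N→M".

yes: 6→7

Base `glu.sa.te.ro.ma.treb.peg` (7 syllables):
  Weights: 5 ma L, 6 treb H, 7 peg H.
  The penult (syllable 6, treb) is heavy, so it takes stress.
  → primary stress on syllable 6.
Suffixed `glu.sa.te.ro.ma.treb.peg.na` (8 syllables):
  Weights: 6 treb H, 7 peg H, 8 na L.
  The penult (syllable 7, peg) is heavy, so it takes stress.
  → primary stress on syllable 7.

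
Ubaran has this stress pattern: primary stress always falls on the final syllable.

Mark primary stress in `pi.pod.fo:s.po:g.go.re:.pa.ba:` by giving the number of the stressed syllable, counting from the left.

8

The word has 8 syllables; the final syllable is syllable 8 (ba:).
Primary stress: syllable 8 → pi.pod.fo:s.po:g.go.re:.pa.ˈba:.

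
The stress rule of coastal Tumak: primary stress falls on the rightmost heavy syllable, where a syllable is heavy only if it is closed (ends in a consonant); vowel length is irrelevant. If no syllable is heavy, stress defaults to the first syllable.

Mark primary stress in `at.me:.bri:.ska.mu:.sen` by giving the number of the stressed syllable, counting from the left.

6

Weights: 1 at H, 2 me: L, 3 bri: L, 4 ska L, 5 mu: L, 6 sen H.
Heavy syllables in the domain: 1, 6. The rightmost is syllable 6 (sen).
Primary stress: syllable 6 → at.me:.bri:.ska.mu:.ˈsen.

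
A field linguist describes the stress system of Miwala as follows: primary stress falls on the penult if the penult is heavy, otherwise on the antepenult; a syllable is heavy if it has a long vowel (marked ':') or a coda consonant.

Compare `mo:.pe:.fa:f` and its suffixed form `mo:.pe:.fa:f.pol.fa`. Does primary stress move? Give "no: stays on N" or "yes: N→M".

Base `mo:.pe:.fa:f` (3 syllables):
  Weights: 1 mo: H, 2 pe: H, 3 fa:f H.
  The penult (syllable 2, pe:) is heavy, so it takes stress.
  → primary stress on syllable 2.
Suffixed `mo:.pe:.fa:f.pol.fa` (5 syllables):
  Weights: 3 fa:f H, 4 pol H, 5 fa L.
  The penult (syllable 4, pol) is heavy, so it takes stress.
  → primary stress on syllable 4.

yes: 2→4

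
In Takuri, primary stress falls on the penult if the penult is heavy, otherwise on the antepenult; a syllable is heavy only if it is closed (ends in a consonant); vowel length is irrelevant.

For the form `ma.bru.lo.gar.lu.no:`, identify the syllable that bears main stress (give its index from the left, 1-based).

Weights: 4 gar H, 5 lu L, 6 no: L.
The penult (syllable 5, lu) is light, so stress falls on the antepenult (syllable 4, gar).
Primary stress: syllable 4 → ma.bru.lo.ˈgar.lu.no:.

4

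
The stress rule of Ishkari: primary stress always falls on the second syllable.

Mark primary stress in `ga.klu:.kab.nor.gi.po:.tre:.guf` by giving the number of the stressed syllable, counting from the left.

2

The word has 8 syllables; the second syllable is syllable 2 (klu:).
Primary stress: syllable 2 → ga.ˈklu:.kab.nor.gi.po:.tre:.guf.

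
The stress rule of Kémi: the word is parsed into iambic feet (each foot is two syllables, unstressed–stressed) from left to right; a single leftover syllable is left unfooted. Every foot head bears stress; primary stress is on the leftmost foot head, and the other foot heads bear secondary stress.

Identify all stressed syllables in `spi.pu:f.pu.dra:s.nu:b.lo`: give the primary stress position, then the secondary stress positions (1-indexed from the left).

Parse left to right into iambic (σˈσ) feet: (spi.ˈpu:f) (pu.ˈdra:s) (nu:b.ˈlo).
Foot heads (stressed positions): 2, 4, 6.
End Rule Leftmost: primary stress on the leftmost head = syllable 2.
Secondary stress on 4, 6: spi.ˈpu:f.pu.ˌdra:s.nu:b.ˌlo.

primary 2, secondary 4, 6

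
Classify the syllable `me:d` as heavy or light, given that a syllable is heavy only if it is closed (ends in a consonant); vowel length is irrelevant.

heavy

`me:d`: long vowel, closed (coda /d/). Closed (coda /d/) → heavy.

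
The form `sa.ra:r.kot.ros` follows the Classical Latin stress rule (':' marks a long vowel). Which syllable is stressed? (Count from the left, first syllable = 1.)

3

Classical Latin: stress the penult if heavy (long vowel or closed), else the antepenult.
Weights: 2 ra:r H, 3 kot H, 4 ros H.
The penult (syllable 3, kot) is heavy, so it takes stress.
Stress on syllable 3: sa.ra:r.ˈkot.ros.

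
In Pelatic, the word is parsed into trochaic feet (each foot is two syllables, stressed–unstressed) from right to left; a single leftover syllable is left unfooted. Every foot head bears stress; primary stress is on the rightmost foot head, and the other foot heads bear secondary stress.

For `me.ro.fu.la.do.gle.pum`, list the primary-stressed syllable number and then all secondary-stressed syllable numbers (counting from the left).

Parse right to left into trochaic (ˈσσ) feet: me (ˈro.fu) (ˈla.do) (ˈgle.pum). Syllable 1 is left unfooted.
Foot heads (stressed positions): 2, 4, 6.
End Rule Rightmost: primary stress on the rightmost head = syllable 6.
Secondary stress on 2, 4: me.ˌro.fu.ˌla.do.ˈgle.pum.

primary 6, secondary 2, 4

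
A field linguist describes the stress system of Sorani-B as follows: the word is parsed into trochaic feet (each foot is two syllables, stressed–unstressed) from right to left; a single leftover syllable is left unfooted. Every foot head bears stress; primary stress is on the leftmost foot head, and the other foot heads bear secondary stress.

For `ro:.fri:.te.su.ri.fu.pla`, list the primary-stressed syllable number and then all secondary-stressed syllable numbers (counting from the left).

primary 2, secondary 4, 6

Parse right to left into trochaic (ˈσσ) feet: ro: (ˈfri:.te) (ˈsu.ri) (ˈfu.pla). Syllable 1 is left unfooted.
Foot heads (stressed positions): 2, 4, 6.
End Rule Leftmost: primary stress on the leftmost head = syllable 2.
Secondary stress on 4, 6: ro:.ˈfri:.te.ˌsu.ri.ˌfu.pla.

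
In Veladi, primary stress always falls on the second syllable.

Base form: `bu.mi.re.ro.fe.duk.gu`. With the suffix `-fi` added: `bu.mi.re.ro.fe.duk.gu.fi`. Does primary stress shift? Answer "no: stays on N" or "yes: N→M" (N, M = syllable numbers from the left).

Base `bu.mi.re.ro.fe.duk.gu` (7 syllables):
  The word has 7 syllables; the second syllable is syllable 2 (mi).
  → primary stress on syllable 2.
Suffixed `bu.mi.re.ro.fe.duk.gu.fi` (8 syllables):
  The word has 8 syllables; the second syllable is syllable 2 (mi).
  → primary stress on syllable 2.

no: stays on 2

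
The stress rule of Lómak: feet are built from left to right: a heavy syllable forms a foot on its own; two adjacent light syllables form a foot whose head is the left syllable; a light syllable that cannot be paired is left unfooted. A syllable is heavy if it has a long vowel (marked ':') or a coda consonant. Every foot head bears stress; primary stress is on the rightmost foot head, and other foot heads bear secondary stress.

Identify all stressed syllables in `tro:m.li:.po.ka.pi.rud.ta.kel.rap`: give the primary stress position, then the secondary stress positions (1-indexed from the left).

primary 9, secondary 1, 2, 3, 6, 8

Weights: 1 tro:m H, 2 li: H, 3 po L, 4 ka L, 5 pi L, 6 rud H, 7 ta L, 8 kel H, 9 rap H.
Parse left to right (heavy = foot alone; LL = one foot; stranded L unfooted): (ˈtro:m) (ˈli:) (ˈpo.ka) pi (ˈrud) ta (ˈkel) (ˈrap).
Foot heads: 1, 2, 3, 6, 8, 9.
Primary stress on the rightmost head = syllable 9.
Secondary stress on 1, 2, 3, 6, 8: ˌtro:m.ˌli:.ˌpo.ka.pi.ˌrud.ta.ˌkel.ˈrap.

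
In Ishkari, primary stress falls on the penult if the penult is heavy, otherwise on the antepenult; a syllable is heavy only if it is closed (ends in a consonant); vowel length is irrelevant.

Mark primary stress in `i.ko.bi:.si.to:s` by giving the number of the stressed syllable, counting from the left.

Weights: 3 bi: L, 4 si L, 5 to:s H.
The penult (syllable 4, si) is light, so stress falls on the antepenult (syllable 3, bi:).
Primary stress: syllable 3 → i.ko.ˈbi:.si.to:s.

3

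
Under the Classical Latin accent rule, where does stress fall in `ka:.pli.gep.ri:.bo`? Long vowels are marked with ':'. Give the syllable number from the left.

Classical Latin: stress the penult if heavy (long vowel or closed), else the antepenult.
Weights: 3 gep H, 4 ri: H, 5 bo L.
The penult (syllable 4, ri:) is heavy, so it takes stress.
Stress on syllable 4: ka:.pli.gep.ˈri:.bo.

4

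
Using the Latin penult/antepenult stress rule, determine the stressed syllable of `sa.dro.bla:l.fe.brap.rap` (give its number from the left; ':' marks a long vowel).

5

Classical Latin: stress the penult if heavy (long vowel or closed), else the antepenult.
Weights: 4 fe L, 5 brap H, 6 rap H.
The penult (syllable 5, brap) is heavy, so it takes stress.
Stress on syllable 5: sa.dro.bla:l.fe.ˈbrap.rap.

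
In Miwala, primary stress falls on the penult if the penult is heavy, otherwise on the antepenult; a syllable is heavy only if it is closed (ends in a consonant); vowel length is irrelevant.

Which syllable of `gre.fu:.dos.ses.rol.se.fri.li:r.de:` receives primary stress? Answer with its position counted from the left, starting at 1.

Weights: 7 fri L, 8 li:r H, 9 de: L.
The penult (syllable 8, li:r) is heavy, so it takes stress.
Primary stress: syllable 8 → gre.fu:.dos.ses.rol.se.fri.ˈli:r.de:.

8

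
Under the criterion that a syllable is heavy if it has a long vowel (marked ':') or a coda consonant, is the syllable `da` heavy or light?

light

`da`: short vowel, open (no coda). Short vowel, open → light.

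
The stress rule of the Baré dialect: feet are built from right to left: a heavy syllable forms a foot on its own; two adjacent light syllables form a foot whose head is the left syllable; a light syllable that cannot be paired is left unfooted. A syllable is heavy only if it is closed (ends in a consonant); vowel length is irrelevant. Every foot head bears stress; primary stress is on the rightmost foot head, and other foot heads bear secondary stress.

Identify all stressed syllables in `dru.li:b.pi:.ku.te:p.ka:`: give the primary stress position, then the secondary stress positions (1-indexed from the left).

primary 5, secondary 2, 3

Weights: 1 dru L, 2 li:b H, 3 pi: L, 4 ku L, 5 te:p H, 6 ka: L.
Parse right to left (heavy = foot alone; LL = one foot; stranded L unfooted): dru (ˈli:b) (ˈpi:.ku) (ˈte:p) ka:.
Foot heads: 2, 3, 5.
Primary stress on the rightmost head = syllable 5.
Secondary stress on 2, 3: dru.ˌli:b.ˌpi:.ku.ˈte:p.ka:.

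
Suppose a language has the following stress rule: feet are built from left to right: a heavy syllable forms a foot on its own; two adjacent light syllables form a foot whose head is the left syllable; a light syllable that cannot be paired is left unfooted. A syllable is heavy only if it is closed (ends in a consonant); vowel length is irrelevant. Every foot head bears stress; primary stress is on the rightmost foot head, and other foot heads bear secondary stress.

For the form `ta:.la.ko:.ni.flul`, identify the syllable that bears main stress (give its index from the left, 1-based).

5

Weights: 1 ta: L, 2 la L, 3 ko: L, 4 ni L, 5 flul H.
Parse left to right (heavy = foot alone; LL = one foot; stranded L unfooted): (ˈta:.la) (ˈko:.ni) (ˈflul).
Foot heads: 1, 3, 5.
Primary stress on the rightmost head = syllable 5.
Primary stress: syllable 5 → ta:.la.ko:.ni.ˈflul.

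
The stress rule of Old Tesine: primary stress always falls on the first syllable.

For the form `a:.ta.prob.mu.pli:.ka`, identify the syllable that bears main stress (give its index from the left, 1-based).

The word has 6 syllables; the first syllable is syllable 1 (a:).
Primary stress: syllable 1 → ˈa:.ta.prob.mu.pli:.ka.

1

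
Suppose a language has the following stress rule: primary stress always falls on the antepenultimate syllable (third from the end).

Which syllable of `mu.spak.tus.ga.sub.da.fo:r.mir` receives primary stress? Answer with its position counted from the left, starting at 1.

The word has 8 syllables; the antepenultimate syllable (third from the end) is syllable 6 (da).
Primary stress: syllable 6 → mu.spak.tus.ga.sub.ˈda.fo:r.mir.

6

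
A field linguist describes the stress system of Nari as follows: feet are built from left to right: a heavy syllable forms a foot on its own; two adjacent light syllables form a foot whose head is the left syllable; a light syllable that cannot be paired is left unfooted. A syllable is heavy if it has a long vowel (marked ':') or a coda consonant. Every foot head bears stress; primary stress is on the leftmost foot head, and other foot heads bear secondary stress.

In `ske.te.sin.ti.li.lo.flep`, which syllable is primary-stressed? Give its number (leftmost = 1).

Weights: 1 ske L, 2 te L, 3 sin H, 4 ti L, 5 li L, 6 lo L, 7 flep H.
Parse left to right (heavy = foot alone; LL = one foot; stranded L unfooted): (ˈske.te) (ˈsin) (ˈti.li) lo (ˈflep).
Foot heads: 1, 3, 4, 7.
Primary stress on the leftmost head = syllable 1.
Primary stress: syllable 1 → ˈske.te.sin.ti.li.lo.flep.

1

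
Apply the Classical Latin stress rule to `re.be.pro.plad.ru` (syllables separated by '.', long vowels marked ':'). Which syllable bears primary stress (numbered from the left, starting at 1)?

Classical Latin: stress the penult if heavy (long vowel or closed), else the antepenult.
Weights: 3 pro L, 4 plad H, 5 ru L.
The penult (syllable 4, plad) is heavy, so it takes stress.
Stress on syllable 4: re.be.pro.ˈplad.ru.

4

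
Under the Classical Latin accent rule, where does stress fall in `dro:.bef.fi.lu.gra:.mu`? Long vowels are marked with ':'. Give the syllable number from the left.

Classical Latin: stress the penult if heavy (long vowel or closed), else the antepenult.
Weights: 4 lu L, 5 gra: H, 6 mu L.
The penult (syllable 5, gra:) is heavy, so it takes stress.
Stress on syllable 5: dro:.bef.fi.lu.ˈgra:.mu.

5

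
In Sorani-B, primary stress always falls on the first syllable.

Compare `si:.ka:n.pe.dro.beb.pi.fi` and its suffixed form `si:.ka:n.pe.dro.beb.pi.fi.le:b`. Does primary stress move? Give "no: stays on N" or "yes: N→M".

no: stays on 1

Base `si:.ka:n.pe.dro.beb.pi.fi` (7 syllables):
  The word has 7 syllables; the first syllable is syllable 1 (si:).
  → primary stress on syllable 1.
Suffixed `si:.ka:n.pe.dro.beb.pi.fi.le:b` (8 syllables):
  The word has 8 syllables; the first syllable is syllable 1 (si:).
  → primary stress on syllable 1.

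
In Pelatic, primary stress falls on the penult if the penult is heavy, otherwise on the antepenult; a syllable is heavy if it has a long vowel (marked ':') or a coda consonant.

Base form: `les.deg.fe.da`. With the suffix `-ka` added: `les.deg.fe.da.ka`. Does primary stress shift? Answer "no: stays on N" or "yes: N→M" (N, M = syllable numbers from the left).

yes: 2→3

Base `les.deg.fe.da` (4 syllables):
  Weights: 2 deg H, 3 fe L, 4 da L.
  The penult (syllable 3, fe) is light, so stress falls on the antepenult (syllable 2, deg).
  → primary stress on syllable 2.
Suffixed `les.deg.fe.da.ka` (5 syllables):
  Weights: 3 fe L, 4 da L, 5 ka L.
  The penult (syllable 4, da) is light, so stress falls on the antepenult (syllable 3, fe).
  → primary stress on syllable 3.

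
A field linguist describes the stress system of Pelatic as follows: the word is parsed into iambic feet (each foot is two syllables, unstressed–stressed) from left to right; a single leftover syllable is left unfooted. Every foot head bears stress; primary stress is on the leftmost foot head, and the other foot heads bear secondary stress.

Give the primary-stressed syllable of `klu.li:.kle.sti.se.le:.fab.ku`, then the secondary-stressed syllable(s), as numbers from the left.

primary 2, secondary 4, 6, 8

Parse left to right into iambic (σˈσ) feet: (klu.ˈli:) (kle.ˈsti) (se.ˈle:) (fab.ˈku).
Foot heads (stressed positions): 2, 4, 6, 8.
End Rule Leftmost: primary stress on the leftmost head = syllable 2.
Secondary stress on 4, 6, 8: klu.ˈli:.kle.ˌsti.se.ˌle:.fab.ˌku.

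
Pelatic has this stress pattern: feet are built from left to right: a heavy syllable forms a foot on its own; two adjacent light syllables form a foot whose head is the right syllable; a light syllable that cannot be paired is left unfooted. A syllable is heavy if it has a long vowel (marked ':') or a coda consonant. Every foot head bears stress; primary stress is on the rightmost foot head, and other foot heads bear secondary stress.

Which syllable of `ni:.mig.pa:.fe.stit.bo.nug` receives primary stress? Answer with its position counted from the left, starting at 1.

7

Weights: 1 ni: H, 2 mig H, 3 pa: H, 4 fe L, 5 stit H, 6 bo L, 7 nug H.
Parse left to right (heavy = foot alone; LL = one foot; stranded L unfooted): (ˈni:) (ˈmig) (ˈpa:) fe (ˈstit) bo (ˈnug).
Foot heads: 1, 2, 3, 5, 7.
Primary stress on the rightmost head = syllable 7.
Primary stress: syllable 7 → ni:.mig.pa:.fe.stit.bo.ˈnug.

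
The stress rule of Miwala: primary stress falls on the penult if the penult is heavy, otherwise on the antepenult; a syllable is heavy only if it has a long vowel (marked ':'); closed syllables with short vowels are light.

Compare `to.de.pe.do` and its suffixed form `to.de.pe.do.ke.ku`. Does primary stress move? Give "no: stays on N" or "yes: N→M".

yes: 2→4

Base `to.de.pe.do` (4 syllables):
  Weights: 2 de L, 3 pe L, 4 do L.
  The penult (syllable 3, pe) is light, so stress falls on the antepenult (syllable 2, de).
  → primary stress on syllable 2.
Suffixed `to.de.pe.do.ke.ku` (6 syllables):
  Weights: 4 do L, 5 ke L, 6 ku L.
  The penult (syllable 5, ke) is light, so stress falls on the antepenult (syllable 4, do).
  → primary stress on syllable 4.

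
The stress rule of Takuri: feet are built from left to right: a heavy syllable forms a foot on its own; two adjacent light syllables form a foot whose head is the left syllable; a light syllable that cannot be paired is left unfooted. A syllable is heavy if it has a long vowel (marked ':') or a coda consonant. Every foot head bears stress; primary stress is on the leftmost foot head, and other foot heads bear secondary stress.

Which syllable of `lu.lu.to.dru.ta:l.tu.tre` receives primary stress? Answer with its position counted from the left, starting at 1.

1

Weights: 1 lu L, 2 lu L, 3 to L, 4 dru L, 5 ta:l H, 6 tu L, 7 tre L.
Parse left to right (heavy = foot alone; LL = one foot; stranded L unfooted): (ˈlu.lu) (ˈto.dru) (ˈta:l) (ˈtu.tre).
Foot heads: 1, 3, 5, 6.
Primary stress on the leftmost head = syllable 1.
Primary stress: syllable 1 → ˈlu.lu.to.dru.ta:l.tu.tre.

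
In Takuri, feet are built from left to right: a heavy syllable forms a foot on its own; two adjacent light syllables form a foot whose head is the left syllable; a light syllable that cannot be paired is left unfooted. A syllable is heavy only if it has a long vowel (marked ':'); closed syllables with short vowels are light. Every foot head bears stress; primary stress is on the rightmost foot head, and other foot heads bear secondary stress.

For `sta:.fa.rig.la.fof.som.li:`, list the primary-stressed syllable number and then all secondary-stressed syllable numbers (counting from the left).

primary 7, secondary 1, 2, 4

Weights: 1 sta: H, 2 fa L, 3 rig L, 4 la L, 5 fof L, 6 som L, 7 li: H.
Parse left to right (heavy = foot alone; LL = one foot; stranded L unfooted): (ˈsta:) (ˈfa.rig) (ˈla.fof) som (ˈli:).
Foot heads: 1, 2, 4, 7.
Primary stress on the rightmost head = syllable 7.
Secondary stress on 1, 2, 4: ˌsta:.ˌfa.rig.ˌla.fof.som.ˈli:.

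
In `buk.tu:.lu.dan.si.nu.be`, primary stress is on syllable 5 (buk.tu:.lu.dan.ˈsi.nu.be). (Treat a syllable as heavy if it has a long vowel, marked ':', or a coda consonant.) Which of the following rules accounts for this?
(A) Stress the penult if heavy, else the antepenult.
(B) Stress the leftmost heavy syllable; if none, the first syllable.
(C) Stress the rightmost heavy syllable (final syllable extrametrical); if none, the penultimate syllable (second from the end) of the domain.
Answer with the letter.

Rule A → syllable 5 ✓.
Rule B → syllable 1 (observed: 5).
Rule C → syllable 4 (observed: 5).

A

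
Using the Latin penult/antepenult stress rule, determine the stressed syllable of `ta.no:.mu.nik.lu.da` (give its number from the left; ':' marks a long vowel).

Classical Latin: stress the penult if heavy (long vowel or closed), else the antepenult.
Weights: 4 nik H, 5 lu L, 6 da L.
The penult (syllable 5, lu) is light, so stress falls on the antepenult (syllable 4, nik).
Stress on syllable 4: ta.no:.mu.ˈnik.lu.da.

4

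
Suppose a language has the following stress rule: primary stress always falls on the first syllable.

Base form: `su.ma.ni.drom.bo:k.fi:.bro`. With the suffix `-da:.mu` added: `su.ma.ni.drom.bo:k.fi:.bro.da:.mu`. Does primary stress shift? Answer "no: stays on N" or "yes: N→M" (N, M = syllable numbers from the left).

no: stays on 1

Base `su.ma.ni.drom.bo:k.fi:.bro` (7 syllables):
  The word has 7 syllables; the first syllable is syllable 1 (su).
  → primary stress on syllable 1.
Suffixed `su.ma.ni.drom.bo:k.fi:.bro.da:.mu` (9 syllables):
  The word has 9 syllables; the first syllable is syllable 1 (su).
  → primary stress on syllable 1.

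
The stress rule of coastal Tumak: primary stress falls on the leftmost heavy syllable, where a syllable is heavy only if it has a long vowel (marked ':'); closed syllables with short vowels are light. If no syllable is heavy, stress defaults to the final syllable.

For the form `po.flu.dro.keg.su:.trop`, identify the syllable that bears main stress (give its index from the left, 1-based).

Weights: 1 po L, 2 flu L, 3 dro L, 4 keg L, 5 su: H, 6 trop L.
Heavy syllables in the domain: 5. The leftmost is syllable 5 (su:).
Primary stress: syllable 5 → po.flu.dro.keg.ˈsu:.trop.

5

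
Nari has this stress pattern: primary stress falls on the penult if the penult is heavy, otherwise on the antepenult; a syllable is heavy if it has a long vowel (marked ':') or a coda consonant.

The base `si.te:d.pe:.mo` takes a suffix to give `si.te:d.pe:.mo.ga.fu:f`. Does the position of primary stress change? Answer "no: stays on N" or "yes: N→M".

yes: 3→4

Base `si.te:d.pe:.mo` (4 syllables):
  Weights: 2 te:d H, 3 pe: H, 4 mo L.
  The penult (syllable 3, pe:) is heavy, so it takes stress.
  → primary stress on syllable 3.
Suffixed `si.te:d.pe:.mo.ga.fu:f` (6 syllables):
  Weights: 4 mo L, 5 ga L, 6 fu:f H.
  The penult (syllable 5, ga) is light, so stress falls on the antepenult (syllable 4, mo).
  → primary stress on syllable 4.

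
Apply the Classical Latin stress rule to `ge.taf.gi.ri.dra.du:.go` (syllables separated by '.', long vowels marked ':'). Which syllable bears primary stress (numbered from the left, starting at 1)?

Classical Latin: stress the penult if heavy (long vowel or closed), else the antepenult.
Weights: 5 dra L, 6 du: H, 7 go L.
The penult (syllable 6, du:) is heavy, so it takes stress.
Stress on syllable 6: ge.taf.gi.ri.dra.ˈdu:.go.

6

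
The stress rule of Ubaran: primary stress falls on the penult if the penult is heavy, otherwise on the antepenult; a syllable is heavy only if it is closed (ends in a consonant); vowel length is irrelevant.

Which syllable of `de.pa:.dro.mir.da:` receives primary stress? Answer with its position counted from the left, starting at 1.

Weights: 3 dro L, 4 mir H, 5 da: L.
The penult (syllable 4, mir) is heavy, so it takes stress.
Primary stress: syllable 4 → de.pa:.dro.ˈmir.da:.

4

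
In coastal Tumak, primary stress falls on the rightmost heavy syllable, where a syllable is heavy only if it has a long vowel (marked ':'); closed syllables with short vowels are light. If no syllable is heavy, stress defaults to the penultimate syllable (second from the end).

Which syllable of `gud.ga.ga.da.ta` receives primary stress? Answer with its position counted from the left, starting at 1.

Weights: 1 gud L, 2 ga L, 3 ga L, 4 da L, 5 ta L.
No heavy syllable in the domain; default to the penultimate syllable (second from the end) = syllable 4.
Primary stress: syllable 4 → gud.ga.ga.ˈda.ta.

4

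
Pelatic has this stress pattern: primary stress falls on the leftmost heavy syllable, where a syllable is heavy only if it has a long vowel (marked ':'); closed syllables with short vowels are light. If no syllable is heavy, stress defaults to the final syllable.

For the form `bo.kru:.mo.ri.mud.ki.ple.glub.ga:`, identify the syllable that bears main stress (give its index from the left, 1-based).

Weights: 1 bo L, 2 kru: H, 3 mo L, 4 ri L, 5 mud L, 6 ki L, 7 ple L, 8 glub L, 9 ga: H.
Heavy syllables in the domain: 2, 9. The leftmost is syllable 2 (kru:).
Primary stress: syllable 2 → bo.ˈkru:.mo.ri.mud.ki.ple.glub.ga:.

2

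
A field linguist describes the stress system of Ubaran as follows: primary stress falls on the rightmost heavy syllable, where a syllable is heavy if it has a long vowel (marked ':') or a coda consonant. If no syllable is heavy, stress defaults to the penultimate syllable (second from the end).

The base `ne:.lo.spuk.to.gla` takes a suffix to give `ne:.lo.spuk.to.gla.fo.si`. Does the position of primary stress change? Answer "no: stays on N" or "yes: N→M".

Base `ne:.lo.spuk.to.gla` (5 syllables):
  Weights: 1 ne: H, 2 lo L, 3 spuk H, 4 to L, 5 gla L.
  Heavy syllables in the domain: 1, 3. The rightmost is syllable 3 (spuk).
  → primary stress on syllable 3.
Suffixed `ne:.lo.spuk.to.gla.fo.si` (7 syllables):
  Weights: 1 ne: H, 2 lo L, 3 spuk H, 4 to L, 5 gla L, 6 fo L, 7 si L.
  Heavy syllables in the domain: 1, 3. The rightmost is syllable 3 (spuk).
  → primary stress on syllable 3.

no: stays on 3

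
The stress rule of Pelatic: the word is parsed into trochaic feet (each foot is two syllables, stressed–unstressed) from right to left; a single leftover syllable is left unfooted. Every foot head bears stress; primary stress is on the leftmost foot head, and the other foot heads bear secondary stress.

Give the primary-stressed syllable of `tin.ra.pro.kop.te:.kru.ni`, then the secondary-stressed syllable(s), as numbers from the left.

primary 2, secondary 4, 6

Parse right to left into trochaic (ˈσσ) feet: tin (ˈra.pro) (ˈkop.te:) (ˈkru.ni). Syllable 1 is left unfooted.
Foot heads (stressed positions): 2, 4, 6.
End Rule Leftmost: primary stress on the leftmost head = syllable 2.
Secondary stress on 4, 6: tin.ˈra.pro.ˌkop.te:.ˌkru.ni.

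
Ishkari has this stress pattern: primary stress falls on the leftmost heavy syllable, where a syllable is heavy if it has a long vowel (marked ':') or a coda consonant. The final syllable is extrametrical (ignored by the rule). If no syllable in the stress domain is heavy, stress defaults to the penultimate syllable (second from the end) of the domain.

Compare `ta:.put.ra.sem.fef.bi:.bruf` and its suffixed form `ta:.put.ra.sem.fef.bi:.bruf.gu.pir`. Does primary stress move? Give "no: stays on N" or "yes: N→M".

no: stays on 1

Base `ta:.put.ra.sem.fef.bi:.bruf` (7 syllables):
  The final syllable (7, bruf) is extrametrical; the stress domain is syllables 1–6.
  Weights: 1 ta: H, 2 put H, 3 ra L, 4 sem H, 5 fef H, 6 bi: H.
  Heavy syllables in the domain: 1, 2, 4, 5, 6. The leftmost is syllable 1 (ta:).
  → primary stress on syllable 1.
Suffixed `ta:.put.ra.sem.fef.bi:.bruf.gu.pir` (9 syllables):
  The final syllable (9, pir) is extrametrical; the stress domain is syllables 1–8.
  Weights: 1 ta: H, 2 put H, 3 ra L, 4 sem H, 5 fef H, 6 bi: H, 7 bruf H, 8 gu L.
  Heavy syllables in the domain: 1, 2, 4, 5, 6, 7. The leftmost is syllable 1 (ta:).
  → primary stress on syllable 1.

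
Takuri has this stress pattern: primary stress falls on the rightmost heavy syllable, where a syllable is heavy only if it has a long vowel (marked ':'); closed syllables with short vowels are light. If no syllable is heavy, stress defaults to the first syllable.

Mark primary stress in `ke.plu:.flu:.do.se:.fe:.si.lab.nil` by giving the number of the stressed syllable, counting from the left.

Weights: 1 ke L, 2 plu: H, 3 flu: H, 4 do L, 5 se: H, 6 fe: H, 7 si L, 8 lab L, 9 nil L.
Heavy syllables in the domain: 2, 3, 5, 6. The rightmost is syllable 6 (fe:).
Primary stress: syllable 6 → ke.plu:.flu:.do.se:.ˈfe:.si.lab.nil.

6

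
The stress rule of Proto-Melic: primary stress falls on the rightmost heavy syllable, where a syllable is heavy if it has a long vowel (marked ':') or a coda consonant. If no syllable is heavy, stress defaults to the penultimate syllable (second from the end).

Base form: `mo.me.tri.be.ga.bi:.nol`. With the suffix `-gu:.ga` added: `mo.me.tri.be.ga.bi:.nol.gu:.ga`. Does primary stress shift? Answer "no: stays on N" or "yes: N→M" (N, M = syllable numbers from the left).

yes: 7→8

Base `mo.me.tri.be.ga.bi:.nol` (7 syllables):
  Weights: 1 mo L, 2 me L, 3 tri L, 4 be L, 5 ga L, 6 bi: H, 7 nol H.
  Heavy syllables in the domain: 6, 7. The rightmost is syllable 7 (nol).
  → primary stress on syllable 7.
Suffixed `mo.me.tri.be.ga.bi:.nol.gu:.ga` (9 syllables):
  Weights: 1 mo L, 2 me L, 3 tri L, 4 be L, 5 ga L, 6 bi: H, 7 nol H, 8 gu: H, 9 ga L.
  Heavy syllables in the domain: 6, 7, 8. The rightmost is syllable 8 (gu:).
  → primary stress on syllable 8.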